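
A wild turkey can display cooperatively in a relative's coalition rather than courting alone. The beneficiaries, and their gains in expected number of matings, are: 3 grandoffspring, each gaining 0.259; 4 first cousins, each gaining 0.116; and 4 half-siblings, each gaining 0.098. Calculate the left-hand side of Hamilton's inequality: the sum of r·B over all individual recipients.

r to a grandoffspring = 1/4 (two parent–offspring links: r = (1/2)^2 = 1/4).
r to a first cousin = 1/8 (first cousins share one grandparent pair — two paths of length 4: r = 2·(1/2)^4 = 1/8).
r to a half-sibling = 1/4 (half-sibs share one parent — one path of length 2: r = (1/2)^2 = 1/4).
Summing one r·B term per recipient: 3·0.25·0.259 + 4·0.125·0.116 + 4·0.25·0.098 = 0.35025.

0.35025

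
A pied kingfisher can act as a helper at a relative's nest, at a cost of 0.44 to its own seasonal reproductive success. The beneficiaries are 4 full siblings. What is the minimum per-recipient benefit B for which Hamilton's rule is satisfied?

r to a full sibling = 1/2 (full sibs share both parents — two paths of length 2: r = 2·(1/2)^2 = 1/2).
Hamilton's rule with n recipients of equal r: n·r·B > C, so B > C/(n·r) = 0.44/(4·0.5) = 0.22.

0.22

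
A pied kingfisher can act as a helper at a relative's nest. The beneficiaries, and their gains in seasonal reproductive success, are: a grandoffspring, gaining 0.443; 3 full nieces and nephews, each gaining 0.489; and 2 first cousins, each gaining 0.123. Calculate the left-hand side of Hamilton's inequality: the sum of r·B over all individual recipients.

r to a grandoffspring = 0.25 (two parent–offspring links: r = (1/2)^2 = 1/4).
r to a full niece or nephew = 1/4 (full aunt/uncle↔niece/nephew: two paths of length 3 through the shared grandparent pair: r = 2·(1/2)^3 = 1/4).
r to a first cousin = 1/8 (first cousins share one grandparent pair — two paths of length 4: r = 2·(1/2)^4 = 1/8).
Summing one r·B term per recipient: 1·0.25·0.443 + 3·0.25·0.489 + 2·0.125·0.123 = 0.50825.

0.50825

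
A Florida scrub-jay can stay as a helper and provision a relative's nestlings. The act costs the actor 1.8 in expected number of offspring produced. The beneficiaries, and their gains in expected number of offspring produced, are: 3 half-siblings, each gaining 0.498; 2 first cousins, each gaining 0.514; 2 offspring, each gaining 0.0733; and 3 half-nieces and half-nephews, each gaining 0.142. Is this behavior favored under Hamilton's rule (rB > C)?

No

Hamilton's rule: the trait is favored when the sum of r·B over every recipient exceeds the actor's cost C.
r to a half-sibling = 1/4 (half-sibs share one parent — one path of length 2: r = (1/2)^2 = 1/4).
r to a first cousin = 0.125 (first cousins share one grandparent pair — two paths of length 4: r = 2·(1/2)^4 = 1/8).
r to an offspring = 1/2 (one parent–offspring link: r = (1/2)^1 = 1/2).
r to a half-niece or half-nephew = 0.125 (half-aunt/uncle↔niece/nephew: one path of length 3: r = (1/2)^3 = 1/8).
Summing one r·B term per recipient: 3·0.25·0.498 + 2·0.125·0.514 + 2·0.5·0.0733 + 3·0.125·0.142 = 0.62855.
0.62855 < 1.8: the indirect benefit is less than the cost.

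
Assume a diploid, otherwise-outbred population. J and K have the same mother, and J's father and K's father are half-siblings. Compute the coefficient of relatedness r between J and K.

0.3125

Wright's path rule: contributions from independent ancestry routes add.
J and K are related in two ways: half-sibs through their shared mother (r = 1/4) and half first cousins through their fathers (r = 1/16).
r = 1/4 + 1/16 = 0.3125.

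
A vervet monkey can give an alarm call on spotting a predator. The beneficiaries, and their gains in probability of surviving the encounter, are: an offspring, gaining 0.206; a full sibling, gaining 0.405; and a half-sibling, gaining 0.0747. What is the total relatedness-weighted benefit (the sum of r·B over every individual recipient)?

r to an offspring = 0.5 (one parent–offspring link: r = (1/2)^1 = 1/2).
r to a full sibling = 1/2 (full sibs share both parents — two paths of length 2: r = 2·(1/2)^2 = 1/2).
r to a half-sibling = 1/4 (half-sibs share one parent — one path of length 2: r = (1/2)^2 = 1/4).
Summing one r·B term per recipient: 1·0.5·0.206 + 1·0.5·0.405 + 1·0.25·0.0747 = 0.324175.

0.324175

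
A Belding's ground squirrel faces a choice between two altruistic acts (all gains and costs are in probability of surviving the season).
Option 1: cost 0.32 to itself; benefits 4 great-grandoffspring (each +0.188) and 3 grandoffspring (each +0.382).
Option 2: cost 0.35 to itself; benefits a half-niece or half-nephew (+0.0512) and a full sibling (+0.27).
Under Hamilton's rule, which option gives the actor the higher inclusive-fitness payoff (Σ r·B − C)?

Option 1: r to a great-grandoffspring = 0.125.
Option 1: r to a grandoffspring = 0.25.
Option 1: Σ r·B − C = (4·0.125·0.188 + 3·0.25·0.382) − 0.32 = 0.0605.
Option 2: r to a half-niece or half-nephew = 0.125.
Option 2: r to a full sibling = 0.5.
Option 2: Σ r·B − C = (1·0.125·0.0512 + 1·0.5·0.27) − 0.35 = -0.2086.
Option 1 has the higher net inclusive-fitness payoff.

Option 1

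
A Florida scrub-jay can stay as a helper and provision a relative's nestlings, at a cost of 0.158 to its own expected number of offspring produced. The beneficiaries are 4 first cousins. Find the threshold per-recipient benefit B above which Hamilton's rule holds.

0.316

r to a first cousin = 1/8 (first cousins share one grandparent pair — two paths of length 4: r = 2·(1/2)^4 = 1/8).
Hamilton's rule with n recipients of equal r: n·r·B > C, so B > C/(n·r) = 0.158/(4·0.125) = 0.316.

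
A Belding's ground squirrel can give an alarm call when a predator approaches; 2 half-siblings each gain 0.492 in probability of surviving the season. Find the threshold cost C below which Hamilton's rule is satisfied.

0.246

r to a half-sibling = 0.25 (half-sibs share one parent — one path of length 2: r = (1/2)^2 = 1/4).
Hamilton's rule: n·r·B > C, so the trait is favored while C < n·r·B = 2·0.25·0.492 = 0.246.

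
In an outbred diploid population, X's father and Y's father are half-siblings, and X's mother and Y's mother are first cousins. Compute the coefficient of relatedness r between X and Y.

Independent pedigree routes through distinct common ancestors add.
X and Y are related in two ways: half first cousins through their fathers (r = 1/16) and second cousins through their mothers (r = 1/32).
r = 1/16 + 1/32 = 0.09375.

0.09375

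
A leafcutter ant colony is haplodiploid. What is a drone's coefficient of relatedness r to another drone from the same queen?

Haploid brothers each carry a random half of the queen's diploid genome, so on average they share half: r = 1/2.

0.5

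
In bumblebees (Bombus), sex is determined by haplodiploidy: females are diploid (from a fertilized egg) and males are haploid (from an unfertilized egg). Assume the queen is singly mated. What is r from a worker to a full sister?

Haplodiploid full sisters inherit their father's entire haploid genome identically (contributing 1/2) and on average half of their mother's contribution (1/2 · 1/2 = 1/4); r = 1/2 + 1/4 = 3/4.

0.75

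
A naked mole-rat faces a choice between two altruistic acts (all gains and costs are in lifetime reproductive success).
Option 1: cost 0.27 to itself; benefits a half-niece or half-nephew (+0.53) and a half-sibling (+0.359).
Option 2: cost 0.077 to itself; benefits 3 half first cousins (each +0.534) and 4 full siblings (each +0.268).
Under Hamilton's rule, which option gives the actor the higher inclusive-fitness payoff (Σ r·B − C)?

Option 1: r to a half-niece or half-nephew = 0.125.
Option 1: r to a half-sibling = 0.25.
Option 1: Σ r·B − C = (1·0.125·0.53 + 1·0.25·0.359) − 0.27 = -0.114.
Option 2: r to a half first cousin = 0.0625.
Option 2: r to a full sibling = 0.5.
Option 2: Σ r·B − C = (3·0.0625·0.534 + 4·0.5·0.268) − 0.077 = 0.559125.
Option 2 has the higher net inclusive-fitness payoff.

Option 2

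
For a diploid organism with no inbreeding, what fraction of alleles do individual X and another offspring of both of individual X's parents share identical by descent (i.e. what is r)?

Each parent–offspring link contributes a factor of 1/2, and independent paths through distinct common ancestors add.
Full sibs share both parents — two paths of length 2: r = 2·(1/2)^2 = 1/2.

0.5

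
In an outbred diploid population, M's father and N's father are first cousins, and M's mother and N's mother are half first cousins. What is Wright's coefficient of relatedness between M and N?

0.046875

With two independent routes of shared ancestry, r is the sum of the two contributions.
M and N are related in two ways: second cousins through their fathers (r = 1/32) and half second cousins through their mothers (r = 1/64).
r = 1/32 + 1/64 = 3/64 = 0.046875.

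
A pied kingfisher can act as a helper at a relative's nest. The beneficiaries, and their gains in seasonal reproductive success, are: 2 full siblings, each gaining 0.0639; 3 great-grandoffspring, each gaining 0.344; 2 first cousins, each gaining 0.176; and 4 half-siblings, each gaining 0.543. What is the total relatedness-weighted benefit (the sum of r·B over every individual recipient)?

r to a full sibling = 0.5 (full sibs share both parents — two paths of length 2: r = 2·(1/2)^2 = 1/2).
r to a great-grandoffspring = 1/8 (three parent–offspring links: r = (1/2)^3 = 1/8).
r to a first cousin = 0.125 (first cousins share one grandparent pair — two paths of length 4: r = 2·(1/2)^4 = 1/8).
r to a half-sibling = 0.25 (half-sibs share one parent — one path of length 2: r = (1/2)^2 = 1/4).
Summing one r·B term per recipient: 2·0.5·0.0639 + 3·0.125·0.344 + 2·0.125·0.176 + 4·0.25·0.543 = 0.7799.

0.7799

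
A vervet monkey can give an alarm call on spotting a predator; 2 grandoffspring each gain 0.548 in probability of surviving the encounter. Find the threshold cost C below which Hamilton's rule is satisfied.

r to a grandoffspring = 0.25 (two parent–offspring links: r = (1/2)^2 = 1/4).
Hamilton's rule: n·r·B > C, so the trait is favored while C < n·r·B = 2·0.25·0.548 = 0.274.

0.274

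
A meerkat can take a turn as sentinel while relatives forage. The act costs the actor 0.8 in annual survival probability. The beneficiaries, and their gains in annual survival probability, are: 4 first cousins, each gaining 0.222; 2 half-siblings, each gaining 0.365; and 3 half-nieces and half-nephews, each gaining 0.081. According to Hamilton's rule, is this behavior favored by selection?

No

Hamilton's rule: the trait is favored when the sum of r·B over every recipient exceeds the actor's cost C.
r to a first cousin = 1/8 (first cousins share one grandparent pair — two paths of length 4: r = 2·(1/2)^4 = 1/8).
r to a half-sibling = 0.25 (half-sibs share one parent — one path of length 2: r = (1/2)^2 = 1/4).
r to a half-niece or half-nephew = 1/8 (half-aunt/uncle↔niece/nephew: one path of length 3: r = (1/2)^3 = 1/8).
Summing one r·B term per recipient: 4·0.125·0.222 + 2·0.25·0.365 + 3·0.125·0.081 = 0.323875.
0.323875 < 0.8: the indirect benefit is less than the cost.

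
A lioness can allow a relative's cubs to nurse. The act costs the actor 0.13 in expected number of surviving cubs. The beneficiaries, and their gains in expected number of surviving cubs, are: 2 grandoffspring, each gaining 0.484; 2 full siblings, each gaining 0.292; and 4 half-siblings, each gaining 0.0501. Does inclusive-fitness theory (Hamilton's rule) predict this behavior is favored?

Hamilton's rule: the trait is favored when the sum of r·B over every recipient exceeds the actor's cost C.
r to a grandoffspring = 1/4 (two parent–offspring links: r = (1/2)^2 = 1/4).
r to a full sibling = 0.5 (full sibs share both parents — two paths of length 2: r = 2·(1/2)^2 = 1/2).
r to a half-sibling = 1/4 (half-sibs share one parent — one path of length 2: r = (1/2)^2 = 1/4).
Summing one r·B term per recipient: 2·0.25·0.484 + 2·0.5·0.292 + 4·0.25·0.0501 = 0.5841.
0.5841 > 0.13: the indirect benefit exceeds the cost.

Yes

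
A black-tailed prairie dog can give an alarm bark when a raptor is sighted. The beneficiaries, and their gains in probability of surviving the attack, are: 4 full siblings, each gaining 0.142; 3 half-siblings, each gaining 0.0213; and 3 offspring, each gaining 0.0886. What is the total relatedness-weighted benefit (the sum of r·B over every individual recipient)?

r to a full sibling = 1/2 (full sibs share both parents — two paths of length 2: r = 2·(1/2)^2 = 1/2).
r to a half-sibling = 1/4 (half-sibs share one parent — one path of length 2: r = (1/2)^2 = 1/4).
r to an offspring = 0.5 (one parent–offspring link: r = (1/2)^1 = 1/2).
Summing one r·B term per recipient: 4·0.5·0.142 + 3·0.25·0.0213 + 3·0.5·0.0886 = 0.432875.

0.432875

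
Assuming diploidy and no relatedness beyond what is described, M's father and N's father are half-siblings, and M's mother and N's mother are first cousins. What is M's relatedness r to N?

Independent pedigree routes through distinct common ancestors add.
M and N are related in two ways: half first cousins through their fathers (r = 1/16) and second cousins through their mothers (r = 1/32).
r = 1/16 + 1/32 = 0.09375.

0.09375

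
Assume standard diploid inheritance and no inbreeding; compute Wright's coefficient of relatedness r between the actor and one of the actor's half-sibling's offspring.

Each parent–offspring link contributes a factor of 1/2, and independent paths through distinct common ancestors add.
Half-aunt/uncle↔niece/nephew: one path of length 3: r = (1/2)^3 = 1/8.

0.125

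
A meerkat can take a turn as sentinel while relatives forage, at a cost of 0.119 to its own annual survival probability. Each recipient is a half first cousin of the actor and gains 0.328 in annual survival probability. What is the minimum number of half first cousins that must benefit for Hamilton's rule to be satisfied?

6

r to a half first cousin = 1/16 (half first cousins share one grandparent — one path of length 4: r = (1/2)^4 = 1/16).
Hamilton's rule: n·r·B > C  ⇒  n > C/(r·B) = 0.119/(0.0625·0.328) = 5.805.
The smallest integer exceeding 5.805 is 6.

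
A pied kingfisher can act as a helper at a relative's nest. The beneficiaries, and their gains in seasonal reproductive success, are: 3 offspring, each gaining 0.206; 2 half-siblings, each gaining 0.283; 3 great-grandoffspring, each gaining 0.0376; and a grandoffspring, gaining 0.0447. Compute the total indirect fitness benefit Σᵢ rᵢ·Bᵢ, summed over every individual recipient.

r to an offspring = 1/2 (one parent–offspring link: r = (1/2)^1 = 1/2).
r to a half-sibling = 1/4 (half-sibs share one parent — one path of length 2: r = (1/2)^2 = 1/4).
r to a great-grandoffspring = 0.125 (three parent–offspring links: r = (1/2)^3 = 1/8).
r to a grandoffspring = 0.25 (two parent–offspring links: r = (1/2)^2 = 1/4).
Summing one r·B term per recipient: 3·0.5·0.206 + 2·0.25·0.283 + 3·0.125·0.0376 + 1·0.25·0.0447 = 0.475775.

0.475775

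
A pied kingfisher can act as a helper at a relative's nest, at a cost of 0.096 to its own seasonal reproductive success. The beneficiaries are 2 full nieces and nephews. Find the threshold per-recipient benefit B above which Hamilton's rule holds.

r to a full niece or nephew = 1/4 (full aunt/uncle↔niece/nephew: two paths of length 3 through the shared grandparent pair: r = 2·(1/2)^3 = 1/4).
Hamilton's rule with n recipients of equal r: n·r·B > C, so B > C/(n·r) = 0.096/(2·0.25) = 0.192.

0.192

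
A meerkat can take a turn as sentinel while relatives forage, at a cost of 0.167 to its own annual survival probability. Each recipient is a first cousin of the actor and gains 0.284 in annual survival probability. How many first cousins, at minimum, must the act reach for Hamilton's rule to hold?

5

r to a first cousin = 0.125 (first cousins share one grandparent pair — two paths of length 4: r = 2·(1/2)^4 = 1/8).
Hamilton's rule: n·r·B > C  ⇒  n > C/(r·B) = 0.167/(0.125·0.284) = 4.704.
The smallest integer exceeding 4.704 is 5.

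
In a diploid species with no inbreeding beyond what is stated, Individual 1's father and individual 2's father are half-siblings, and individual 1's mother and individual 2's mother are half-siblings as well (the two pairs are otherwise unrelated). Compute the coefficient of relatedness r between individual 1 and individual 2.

0.125

With two independent routes of shared ancestry, r is the sum of the two contributions.
Individual 1 and individual 2 are related in two ways: half first cousins through their fathers (r = 1/16) and half first cousins through their mothers (r = 1/16).
r = 1/16 + 1/16 = 1/8 = 0.125.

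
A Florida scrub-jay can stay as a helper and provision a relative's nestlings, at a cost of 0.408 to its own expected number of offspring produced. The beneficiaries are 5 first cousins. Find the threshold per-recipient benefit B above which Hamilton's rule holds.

0.6528

r to a first cousin = 0.125 (first cousins share one grandparent pair — two paths of length 4: r = 2·(1/2)^4 = 1/8).
Hamilton's rule with n recipients of equal r: n·r·B > C, so B > C/(n·r) = 0.408/(5·0.125) = 0.6528.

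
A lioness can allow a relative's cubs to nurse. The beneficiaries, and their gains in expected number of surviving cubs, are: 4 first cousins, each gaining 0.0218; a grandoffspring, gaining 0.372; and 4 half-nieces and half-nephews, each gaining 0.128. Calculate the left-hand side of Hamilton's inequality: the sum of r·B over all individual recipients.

0.1679

r to a first cousin = 0.125 (first cousins share one grandparent pair — two paths of length 4: r = 2·(1/2)^4 = 1/8).
r to a grandoffspring = 1/4 (two parent–offspring links: r = (1/2)^2 = 1/4).
r to a half-niece or half-nephew = 0.125 (half-aunt/uncle↔niece/nephew: one path of length 3: r = (1/2)^3 = 1/8).
Summing one r·B term per recipient: 4·0.125·0.0218 + 1·0.25·0.372 + 4·0.125·0.128 = 0.1679.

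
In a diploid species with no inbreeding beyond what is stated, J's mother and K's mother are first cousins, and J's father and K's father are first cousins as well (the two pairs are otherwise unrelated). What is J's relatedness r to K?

Relatedness sums over independent paths through distinct common ancestors.
J and K are related in two ways: second cousins through their mothers (r = 1/32) and second cousins through their fathers (r = 1/32).
r = 1/32 + 1/32 = 0.0625.

0.0625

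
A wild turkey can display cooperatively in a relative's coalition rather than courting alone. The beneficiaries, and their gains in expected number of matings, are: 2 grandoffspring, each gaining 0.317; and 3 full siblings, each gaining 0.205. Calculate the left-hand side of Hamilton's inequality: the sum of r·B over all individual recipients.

r to a grandoffspring = 0.25 (two parent–offspring links: r = (1/2)^2 = 1/4).
r to a full sibling = 1/2 (full sibs share both parents — two paths of length 2: r = 2·(1/2)^2 = 1/2).
Summing one r·B term per recipient: 2·0.25·0.317 + 3·0.5·0.205 = 0.466.

0.466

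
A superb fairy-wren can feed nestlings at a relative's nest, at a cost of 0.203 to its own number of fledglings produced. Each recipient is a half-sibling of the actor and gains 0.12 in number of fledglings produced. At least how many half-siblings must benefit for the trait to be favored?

7

r to a half-sibling = 0.25 (half-sibs share one parent — one path of length 2: r = (1/2)^2 = 1/4).
Hamilton's rule: n·r·B > C  ⇒  n > C/(r·B) = 0.203/(0.25·0.12) = 6.767.
The smallest integer exceeding 6.767 is 7.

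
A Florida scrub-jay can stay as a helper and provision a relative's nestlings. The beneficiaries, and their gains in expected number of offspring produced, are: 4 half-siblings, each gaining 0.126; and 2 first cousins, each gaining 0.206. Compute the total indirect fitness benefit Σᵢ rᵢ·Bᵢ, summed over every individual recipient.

r to a half-sibling = 0.25 (half-sibs share one parent — one path of length 2: r = (1/2)^2 = 1/4).
r to a first cousin = 1/8 (first cousins share one grandparent pair — two paths of length 4: r = 2·(1/2)^4 = 1/8).
Summing one r·B term per recipient: 4·0.25·0.126 + 2·0.125·0.206 = 0.1775.

0.1775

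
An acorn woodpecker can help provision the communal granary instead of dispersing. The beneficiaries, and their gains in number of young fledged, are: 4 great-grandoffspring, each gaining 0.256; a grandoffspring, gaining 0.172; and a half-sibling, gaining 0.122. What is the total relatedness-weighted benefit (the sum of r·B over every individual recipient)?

0.2015

r to a great-grandoffspring = 0.125 (three parent–offspring links: r = (1/2)^3 = 1/8).
r to a grandoffspring = 0.25 (two parent–offspring links: r = (1/2)^2 = 1/4).
r to a half-sibling = 0.25 (half-sibs share one parent — one path of length 2: r = (1/2)^2 = 1/4).
Summing one r·B term per recipient: 4·0.125·0.256 + 1·0.25·0.172 + 1·0.25·0.122 = 0.2015.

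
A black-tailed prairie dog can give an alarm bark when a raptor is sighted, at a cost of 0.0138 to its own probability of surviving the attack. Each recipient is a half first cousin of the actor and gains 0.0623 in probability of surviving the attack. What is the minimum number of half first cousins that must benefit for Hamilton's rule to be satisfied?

r to a half first cousin = 1/16 (half first cousins share one grandparent — one path of length 4: r = (1/2)^4 = 1/16).
Hamilton's rule: n·r·B > C  ⇒  n > C/(r·B) = 0.0138/(0.0625·0.0623) = 3.544.
The smallest integer exceeding 3.544 is 4.

4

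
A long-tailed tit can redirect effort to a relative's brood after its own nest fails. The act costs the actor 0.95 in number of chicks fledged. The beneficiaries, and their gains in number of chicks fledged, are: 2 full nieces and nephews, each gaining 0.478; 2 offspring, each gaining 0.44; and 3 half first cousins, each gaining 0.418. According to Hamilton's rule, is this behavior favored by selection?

No

Hamilton's rule: the trait is favored when the sum of r·B over every recipient exceeds the actor's cost C.
r to a full niece or nephew = 0.25 (full aunt/uncle↔niece/nephew: two paths of length 3 through the shared grandparent pair: r = 2·(1/2)^3 = 1/4).
r to an offspring = 0.5 (one parent–offspring link: r = (1/2)^1 = 1/2).
r to a half first cousin = 1/16 (half first cousins share one grandparent — one path of length 4: r = (1/2)^4 = 1/16).
Summing one r·B term per recipient: 2·0.25·0.478 + 2·0.5·0.44 + 3·0.0625·0.418 = 0.757375.
0.757375 < 0.95: the indirect benefit is less than the cost.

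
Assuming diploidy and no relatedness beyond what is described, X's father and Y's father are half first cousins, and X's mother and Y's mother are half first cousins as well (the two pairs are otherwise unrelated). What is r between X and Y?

0.03125

Wright's path rule: contributions from independent ancestry routes add.
X and Y are related in two ways: half second cousins through their fathers (r = 1/64) and half second cousins through their mothers (r = 1/64).
r = 1/64 + 1/64 = 0.03125.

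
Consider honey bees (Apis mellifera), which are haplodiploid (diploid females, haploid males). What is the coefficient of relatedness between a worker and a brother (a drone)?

0.25

Her haploid brother carries none of their father's genes and a random half of their mother's genome; that half matches the maternal half of her own genome with probability 1/2: r = 1/2 · 1/2 = 1/4.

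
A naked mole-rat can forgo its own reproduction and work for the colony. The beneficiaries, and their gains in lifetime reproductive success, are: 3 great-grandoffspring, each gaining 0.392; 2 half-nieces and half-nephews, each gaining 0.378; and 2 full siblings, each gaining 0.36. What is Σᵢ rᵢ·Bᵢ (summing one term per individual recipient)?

0.6015

r to a great-grandoffspring = 0.125 (three parent–offspring links: r = (1/2)^3 = 1/8).
r to a half-niece or half-nephew = 1/8 (half-aunt/uncle↔niece/nephew: one path of length 3: r = (1/2)^3 = 1/8).
r to a full sibling = 1/2 (full sibs share both parents — two paths of length 2: r = 2·(1/2)^2 = 1/2).
Summing one r·B term per recipient: 3·0.125·0.392 + 2·0.125·0.378 + 2·0.5·0.36 = 0.6015.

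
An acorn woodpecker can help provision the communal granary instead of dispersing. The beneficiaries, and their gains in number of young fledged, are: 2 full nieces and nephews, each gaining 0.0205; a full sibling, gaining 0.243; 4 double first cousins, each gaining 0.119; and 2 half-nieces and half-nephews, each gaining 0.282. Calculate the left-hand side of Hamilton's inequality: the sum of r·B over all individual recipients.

r to a full niece or nephew = 0.25 (full aunt/uncle↔niece/nephew: two paths of length 3 through the shared grandparent pair: r = 2·(1/2)^3 = 1/4).
r to a full sibling = 1/2 (full sibs share both parents — two paths of length 2: r = 2·(1/2)^2 = 1/2).
r to a double first cousin = 1/4 (double first cousins share both grandparent pairs — four paths of length 4: r = 4·(1/2)^4 = 1/4).
r to a half-niece or half-nephew = 0.125 (half-aunt/uncle↔niece/nephew: one path of length 3: r = (1/2)^3 = 1/8).
Summing one r·B term per recipient: 2·0.25·0.0205 + 1·0.5·0.243 + 4·0.25·0.119 + 2·0.125·0.282 = 0.32125.

0.32125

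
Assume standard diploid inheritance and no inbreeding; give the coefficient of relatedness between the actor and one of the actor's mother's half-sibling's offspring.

0.0625

Each parent–offspring link contributes a factor of 1/2, and independent paths through distinct common ancestors add.
Half first cousins share one grandparent — one path of length 4: r = (1/2)^4 = 1/16.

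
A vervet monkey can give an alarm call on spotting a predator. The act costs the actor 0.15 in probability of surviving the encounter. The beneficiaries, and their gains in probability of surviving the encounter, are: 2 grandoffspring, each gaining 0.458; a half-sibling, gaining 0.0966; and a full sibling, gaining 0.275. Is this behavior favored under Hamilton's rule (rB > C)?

Hamilton's rule: the trait is favored when the sum of r·B over every recipient exceeds the actor's cost C.
r to a grandoffspring = 1/4 (two parent–offspring links: r = (1/2)^2 = 1/4).
r to a half-sibling = 0.25 (half-sibs share one parent — one path of length 2: r = (1/2)^2 = 1/4).
r to a full sibling = 1/2 (full sibs share both parents — two paths of length 2: r = 2·(1/2)^2 = 1/2).
Summing one r·B term per recipient: 2·0.25·0.458 + 1·0.25·0.0966 + 1·0.5·0.275 = 0.39065.
0.39065 > 0.15: the indirect benefit exceeds the cost.

Yes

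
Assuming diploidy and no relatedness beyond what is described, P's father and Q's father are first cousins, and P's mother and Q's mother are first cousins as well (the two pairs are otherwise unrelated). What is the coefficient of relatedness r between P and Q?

Independent pedigree routes through distinct common ancestors add.
P and Q are related in two ways: second cousins through their fathers (r = 1/32) and second cousins through their mothers (r = 1/32).
r = 1/32 + 1/32 = 1/16 = 0.0625.

0.0625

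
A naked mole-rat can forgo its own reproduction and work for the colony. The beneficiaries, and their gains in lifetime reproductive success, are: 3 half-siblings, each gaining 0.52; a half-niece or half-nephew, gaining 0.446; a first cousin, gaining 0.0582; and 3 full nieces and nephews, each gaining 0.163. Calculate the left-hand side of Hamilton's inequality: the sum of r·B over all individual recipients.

0.575275

r to a half-sibling = 1/4 (half-sibs share one parent — one path of length 2: r = (1/2)^2 = 1/4).
r to a half-niece or half-nephew = 1/8 (half-aunt/uncle↔niece/nephew: one path of length 3: r = (1/2)^3 = 1/8).
r to a first cousin = 1/8 (first cousins share one grandparent pair — two paths of length 4: r = 2·(1/2)^4 = 1/8).
r to a full niece or nephew = 0.25 (full aunt/uncle↔niece/nephew: two paths of length 3 through the shared grandparent pair: r = 2·(1/2)^3 = 1/4).
Summing one r·B term per recipient: 3·0.25·0.52 + 1·0.125·0.446 + 1·0.125·0.0582 + 3·0.25·0.163 = 0.575275.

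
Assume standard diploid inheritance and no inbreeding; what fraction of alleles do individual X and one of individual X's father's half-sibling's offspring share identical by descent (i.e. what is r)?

Each parent–offspring link contributes a factor of 1/2, and independent paths through distinct common ancestors add.
Half first cousins share one grandparent — one path of length 4: r = (1/2)^4 = 1/16.

0.0625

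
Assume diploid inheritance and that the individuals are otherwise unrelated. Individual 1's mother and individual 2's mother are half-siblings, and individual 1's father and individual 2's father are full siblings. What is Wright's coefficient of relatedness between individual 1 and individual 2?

0.1875

Wright's path rule: contributions from independent ancestry routes add.
Individual 1 and individual 2 are related in two ways: half first cousins through their mothers (r = 1/16) and first cousins through their fathers (r = 1/8).
r = 1/16 + 1/8 = 3/16 = 0.1875.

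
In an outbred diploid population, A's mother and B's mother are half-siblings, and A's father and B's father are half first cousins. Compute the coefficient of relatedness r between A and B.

0.078125

With two independent routes of shared ancestry, r is the sum of the two contributions.
A and B are related in two ways: half first cousins through their mothers (r = 1/16) and half second cousins through their fathers (r = 1/64).
r = 1/16 + 1/64 = 0.078125.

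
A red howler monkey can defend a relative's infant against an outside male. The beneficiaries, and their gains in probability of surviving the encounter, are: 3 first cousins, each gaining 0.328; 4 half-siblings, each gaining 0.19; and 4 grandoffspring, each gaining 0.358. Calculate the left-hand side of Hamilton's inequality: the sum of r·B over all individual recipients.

r to a first cousin = 0.125 (first cousins share one grandparent pair — two paths of length 4: r = 2·(1/2)^4 = 1/8).
r to a half-sibling = 0.25 (half-sibs share one parent — one path of length 2: r = (1/2)^2 = 1/4).
r to a grandoffspring = 0.25 (two parent–offspring links: r = (1/2)^2 = 1/4).
Summing one r·B term per recipient: 3·0.125·0.328 + 4·0.25·0.19 + 4·0.25·0.358 = 0.671.

0.671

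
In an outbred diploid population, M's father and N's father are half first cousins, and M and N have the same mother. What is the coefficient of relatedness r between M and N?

0.265625

With two independent routes of shared ancestry, r is the sum of the two contributions.
M and N are related in two ways: half second cousins through their fathers (r = 1/64) and half-sibs through their shared mother (r = 1/4).
r = 1/64 + 1/4 = 0.265625.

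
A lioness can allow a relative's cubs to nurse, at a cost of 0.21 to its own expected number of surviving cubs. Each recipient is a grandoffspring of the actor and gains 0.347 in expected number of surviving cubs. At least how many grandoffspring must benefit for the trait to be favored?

r to a grandoffspring = 1/4 (two parent–offspring links: r = (1/2)^2 = 1/4).
Hamilton's rule: n·r·B > C  ⇒  n > C/(r·B) = 0.21/(0.25·0.347) = 2.421.
The smallest integer exceeding 2.421 is 3.

3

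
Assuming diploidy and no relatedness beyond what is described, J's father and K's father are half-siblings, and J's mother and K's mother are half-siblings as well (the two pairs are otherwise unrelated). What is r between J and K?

0.125

Relatedness sums over independent paths through distinct common ancestors.
J and K are related in two ways: half first cousins through their fathers (r = 1/16) and half first cousins through their mothers (r = 1/16).
r = 1/16 + 1/16 = 0.125.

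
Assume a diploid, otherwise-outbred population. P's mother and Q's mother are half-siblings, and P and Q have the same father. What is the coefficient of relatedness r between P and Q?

With two independent routes of shared ancestry, r is the sum of the two contributions.
P and Q are related in two ways: half first cousins through their mothers (r = 1/16) and half-sibs through their shared father (r = 1/4).
r = 1/16 + 1/4 = 0.3125.

0.3125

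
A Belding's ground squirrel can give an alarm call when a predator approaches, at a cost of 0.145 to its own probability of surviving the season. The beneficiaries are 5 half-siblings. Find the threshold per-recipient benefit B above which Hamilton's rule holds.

0.116

r to a half-sibling = 1/4 (half-sibs share one parent — one path of length 2: r = (1/2)^2 = 1/4).
Hamilton's rule with n recipients of equal r: n·r·B > C, so B > C/(n·r) = 0.145/(5·0.25) = 0.116.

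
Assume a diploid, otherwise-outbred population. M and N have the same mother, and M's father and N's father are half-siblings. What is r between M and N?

0.3125

With two independent routes of shared ancestry, r is the sum of the two contributions.
M and N are related in two ways: half-sibs through their shared mother (r = 1/4) and half first cousins through their fathers (r = 1/16).
r = 1/4 + 1/16 = 0.3125.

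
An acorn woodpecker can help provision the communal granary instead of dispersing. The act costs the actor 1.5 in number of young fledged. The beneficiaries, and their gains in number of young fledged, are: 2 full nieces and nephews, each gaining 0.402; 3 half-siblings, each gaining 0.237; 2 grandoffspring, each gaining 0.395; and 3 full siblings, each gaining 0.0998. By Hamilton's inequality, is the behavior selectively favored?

Hamilton's rule: the trait is favored when the sum of r·B over every recipient exceeds the actor's cost C.
r to a full niece or nephew = 0.25 (full aunt/uncle↔niece/nephew: two paths of length 3 through the shared grandparent pair: r = 2·(1/2)^3 = 1/4).
r to a half-sibling = 1/4 (half-sibs share one parent — one path of length 2: r = (1/2)^2 = 1/4).
r to a grandoffspring = 0.25 (two parent–offspring links: r = (1/2)^2 = 1/4).
r to a full sibling = 1/2 (full sibs share both parents — two paths of length 2: r = 2·(1/2)^2 = 1/2).
Summing one r·B term per recipient: 2·0.25·0.402 + 3·0.25·0.237 + 2·0.25·0.395 + 3·0.5·0.0998 = 0.72595.
0.72595 < 1.5: the indirect benefit is less than the cost.

No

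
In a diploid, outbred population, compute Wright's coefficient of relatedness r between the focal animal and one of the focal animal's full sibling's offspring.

0.25

Each parent–offspring link contributes a factor of 1/2, and independent paths through distinct common ancestors add.
Full aunt/uncle↔niece/nephew: two paths of length 3 through the shared grandparent pair: r = 2·(1/2)^3 = 1/4.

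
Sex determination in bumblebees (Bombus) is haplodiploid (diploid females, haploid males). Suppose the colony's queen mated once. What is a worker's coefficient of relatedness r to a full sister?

0.75

Haplodiploid full sisters inherit their father's entire haploid genome identically (contributing 1/2) and on average half of their mother's contribution (1/2 · 1/2 = 1/4); r = 1/2 + 1/4 = 3/4.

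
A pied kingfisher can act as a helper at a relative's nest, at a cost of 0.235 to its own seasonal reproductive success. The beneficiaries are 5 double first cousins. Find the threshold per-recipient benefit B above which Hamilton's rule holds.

0.188

r to a double first cousin = 0.25 (double first cousins share both grandparent pairs — four paths of length 4: r = 4·(1/2)^4 = 1/4).
Hamilton's rule with n recipients of equal r: n·r·B > C, so B > C/(n·r) = 0.235/(5·0.25) = 0.188.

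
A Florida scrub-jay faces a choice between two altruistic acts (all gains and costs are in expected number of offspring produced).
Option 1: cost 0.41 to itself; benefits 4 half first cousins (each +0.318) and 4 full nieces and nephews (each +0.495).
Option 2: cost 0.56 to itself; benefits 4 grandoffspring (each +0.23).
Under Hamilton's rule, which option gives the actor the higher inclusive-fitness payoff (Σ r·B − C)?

Option 1: r to a half first cousin = 0.0625.
Option 1: r to a full niece or nephew = 0.25.
Option 1: Σ r·B − C = (4·0.0625·0.318 + 4·0.25·0.495) − 0.41 = 0.1645.
Option 2: r to a grandoffspring = 0.25.
Option 2: Σ r·B − C = (4·0.25·0.23) − 0.56 = -0.33.
Option 1 has the higher net inclusive-fitness payoff.

Option 1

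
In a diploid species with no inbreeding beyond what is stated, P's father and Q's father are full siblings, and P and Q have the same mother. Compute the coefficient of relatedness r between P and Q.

Independent pedigree routes through distinct common ancestors add.
P and Q are related in two ways: first cousins through their fathers (r = 1/8) and half-sibs through their shared mother (r = 1/4).
r = 1/8 + 1/4 = 3/8 = 0.375.

0.375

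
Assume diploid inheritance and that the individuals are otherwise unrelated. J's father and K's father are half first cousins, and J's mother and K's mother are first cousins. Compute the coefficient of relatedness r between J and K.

With two independent routes of shared ancestry, r is the sum of the two contributions.
J and K are related in two ways: half second cousins through their fathers (r = 1/64) and second cousins through their mothers (r = 1/32).
r = 1/64 + 1/32 = 0.046875.

0.046875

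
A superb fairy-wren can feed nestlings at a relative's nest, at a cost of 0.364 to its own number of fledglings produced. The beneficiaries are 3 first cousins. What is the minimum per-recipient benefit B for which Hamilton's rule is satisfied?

r to a first cousin = 0.125 (first cousins share one grandparent pair — two paths of length 4: r = 2·(1/2)^4 = 1/8).
Hamilton's rule with n recipients of equal r: n·r·B > C, so B > C/(n·r) = 0.364/(3·0.125) = 0.9707.

0.9707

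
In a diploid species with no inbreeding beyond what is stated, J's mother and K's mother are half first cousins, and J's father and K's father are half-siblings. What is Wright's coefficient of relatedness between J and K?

0.078125

Wright's path rule: contributions from independent ancestry routes add.
J and K are related in two ways: half second cousins through their mothers (r = 1/64) and half first cousins through their fathers (r = 1/16).
r = 1/64 + 1/16 = 5/64 = 0.078125.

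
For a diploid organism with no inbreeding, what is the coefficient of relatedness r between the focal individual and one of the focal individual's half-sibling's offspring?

Each parent–offspring link contributes a factor of 1/2, and independent paths through distinct common ancestors add.
Half-aunt/uncle↔niece/nephew: one path of length 3: r = (1/2)^3 = 1/8.

0.125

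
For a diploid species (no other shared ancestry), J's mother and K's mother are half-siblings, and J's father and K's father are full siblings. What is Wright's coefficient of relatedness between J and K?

0.1875

Independent pedigree routes through distinct common ancestors add.
J and K are related in two ways: half first cousins through their mothers (r = 1/16) and first cousins through their fathers (r = 1/8).
r = 1/16 + 1/8 = 0.1875.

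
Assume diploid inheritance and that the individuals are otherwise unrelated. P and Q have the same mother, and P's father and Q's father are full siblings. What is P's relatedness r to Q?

0.375

Wright's path rule: contributions from independent ancestry routes add.
P and Q are related in two ways: half-sibs through their shared mother (r = 1/4) and first cousins through their fathers (r = 1/8).
r = 1/4 + 1/8 = 3/8 = 0.375.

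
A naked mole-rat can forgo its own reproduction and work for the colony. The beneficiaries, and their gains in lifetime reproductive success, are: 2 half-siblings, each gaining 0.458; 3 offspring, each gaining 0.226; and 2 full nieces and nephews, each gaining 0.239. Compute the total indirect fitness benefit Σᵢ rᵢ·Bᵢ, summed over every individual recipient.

r to a half-sibling = 1/4 (half-sibs share one parent — one path of length 2: r = (1/2)^2 = 1/4).
r to an offspring = 1/2 (one parent–offspring link: r = (1/2)^1 = 1/2).
r to a full niece or nephew = 1/4 (full aunt/uncle↔niece/nephew: two paths of length 3 through the shared grandparent pair: r = 2·(1/2)^3 = 1/4).
Summing one r·B term per recipient: 2·0.25·0.458 + 3·0.5·0.226 + 2·0.25·0.239 = 0.6875.

0.6875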